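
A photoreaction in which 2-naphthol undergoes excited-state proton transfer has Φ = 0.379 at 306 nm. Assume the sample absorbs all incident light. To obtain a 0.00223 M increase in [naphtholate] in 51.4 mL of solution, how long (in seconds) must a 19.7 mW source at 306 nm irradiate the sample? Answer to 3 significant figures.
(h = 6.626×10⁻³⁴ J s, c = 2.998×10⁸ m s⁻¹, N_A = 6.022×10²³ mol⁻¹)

t ≈ 6000 s

Product: (0.00223 M)(0.0514 L) = 1.146×10⁻⁴ mol.
Photons that must be absorbed: 1.146×10⁻⁴ / 0.379 = 3.024×10⁻⁴ mol.
Photon energy: hc/λ = 6.492×10⁻¹⁹ J; per mole, 3.909×10⁵ J mol⁻¹.
Energy required: 3.024×10⁻⁴ × 3.909×10⁵ = 118.2 J.
Time: 118.2 J / 0.0197 W = 6000 s.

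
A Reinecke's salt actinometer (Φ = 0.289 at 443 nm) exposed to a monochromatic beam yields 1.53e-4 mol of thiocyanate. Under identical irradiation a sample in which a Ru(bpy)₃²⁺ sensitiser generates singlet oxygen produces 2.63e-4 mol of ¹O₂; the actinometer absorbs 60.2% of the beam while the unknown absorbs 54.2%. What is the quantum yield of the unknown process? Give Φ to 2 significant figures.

Φ = 0.55

Photons absorbed by the actinometer: 1.53e-4 / 0.289 = 5.294e-4 mol.
Incident flux: 5.294e-4 / 0.602 = 8.794e-4 einstein.
Absorbed by unknown: 0.542 × 8.794e-4 = 4.766e-4 mol.
Φ(unknown) = 2.63e-4 / 4.766e-4 = 0.55.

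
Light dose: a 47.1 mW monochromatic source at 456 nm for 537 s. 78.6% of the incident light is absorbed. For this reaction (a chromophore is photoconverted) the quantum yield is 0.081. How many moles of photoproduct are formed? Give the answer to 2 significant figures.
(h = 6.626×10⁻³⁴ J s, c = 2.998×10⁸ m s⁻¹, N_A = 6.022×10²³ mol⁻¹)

6.1×10⁻⁶ mol

Photon energy at 456 nm: hc/λ = (6.626×10⁻³⁴)(2.998×10⁸)/(456×10⁻⁹) = 4.356×10⁻¹⁹ J.
Energy delivered: (47.1 mW)(537 s) = 25.29 J.
Photons incident: 25.29 / 4.356×10⁻¹⁹ = 5.806×10¹⁹, i.e. 5.806×10¹⁹/6.022×10²³ = 9.641×10⁻⁵ mol.
Photons absorbed: 0.786 × 9.641×10⁻⁵ = 7.578×10⁻⁵ mol.
Product: Φ × n_abs = 0.081 × 7.578×10⁻⁵ = 6.138×10⁻⁶ mol.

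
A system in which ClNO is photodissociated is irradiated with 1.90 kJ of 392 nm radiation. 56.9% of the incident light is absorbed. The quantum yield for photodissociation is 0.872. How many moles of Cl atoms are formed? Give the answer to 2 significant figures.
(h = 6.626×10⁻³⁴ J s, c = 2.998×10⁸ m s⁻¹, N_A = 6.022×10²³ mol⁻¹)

Photon energy at 392 nm: hc/λ = (6.626×10⁻³⁴)(2.998×10⁸)/(392×10⁻⁹) = 5.068×10⁻¹⁹ J.
Incident energy: 1.90 kJ = 1900 J.
Photons incident: 1900 / 5.068×10⁻¹⁹ = 3.749×10²¹, i.e. 3.749×10²¹/6.022×10²³ = 0.006226 mol.
Photons absorbed: 0.569 × 0.006226 = 0.003543 mol.
Product: Φ × n_abs = 0.872 × 0.003543 = 0.003089 mol.

0.0031 mol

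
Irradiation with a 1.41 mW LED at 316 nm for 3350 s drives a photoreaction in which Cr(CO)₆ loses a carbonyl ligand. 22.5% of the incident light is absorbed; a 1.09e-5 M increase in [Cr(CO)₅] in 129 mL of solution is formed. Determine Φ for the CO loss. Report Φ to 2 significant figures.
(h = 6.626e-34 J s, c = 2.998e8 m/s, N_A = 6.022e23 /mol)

Product: (1.09e-5 M)(0.129 L) = 1.406e-6 mol.
Photon energy at 316 nm: hc/λ = (6.626e-34)(2.998e8)/(316e-9) = 6.286e-19 J.
Energy delivered: (1.41 mW)(3350 s) = 4.724 J.
Photons incident: 4.724 / 6.286e-19 = 7.515e18, i.e. 7.515e18/6.022e23 = 1.248e-5 mol.
Photons absorbed: 0.225 × 1.248e-5 = 2.808e-6 mol.
Φ = 1.406e-6 mol / 2.808e-6 mol photons = 0.50.

Φ = 0.50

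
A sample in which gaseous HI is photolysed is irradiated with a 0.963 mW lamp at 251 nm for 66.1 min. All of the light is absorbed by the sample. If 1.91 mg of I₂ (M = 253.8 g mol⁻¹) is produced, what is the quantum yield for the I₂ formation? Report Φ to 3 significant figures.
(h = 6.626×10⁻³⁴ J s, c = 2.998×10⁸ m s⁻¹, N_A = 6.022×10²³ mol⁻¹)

Φ = 0.939

Product: 1.91 mg / 253.8 g mol⁻¹ = 7.526×10⁻⁶ mol.
Photon energy at 251 nm: hc/λ = (6.626×10⁻³⁴)(2.998×10⁸)/(251×10⁻⁹) = 7.914×10⁻¹⁹ J.
Energy delivered: (0.963 mW)(3966 s) = 3.819 J.
Photons incident: 3.819 / 7.914×10⁻¹⁹ = 4.826×10¹⁸, i.e. 4.826×10¹⁸/6.022×10²³ = 8.014×10⁻⁶ mol.
Φ = 7.526×10⁻⁶ mol / 8.014×10⁻⁶ mol photons = 0.939.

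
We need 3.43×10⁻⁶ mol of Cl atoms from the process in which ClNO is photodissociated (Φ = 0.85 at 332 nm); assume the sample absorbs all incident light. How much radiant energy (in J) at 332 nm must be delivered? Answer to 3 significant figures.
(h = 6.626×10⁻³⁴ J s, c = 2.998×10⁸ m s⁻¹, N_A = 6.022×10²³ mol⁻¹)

1.45 J

Photons that must be absorbed: 3.43×10⁻⁶ / 0.85 = 4.035×10⁻⁶ mol.
Photon energy: hc/λ = 5.983×10⁻¹⁹ J; per mole, 3.603×10⁵ J mol⁻¹.
Energy required: 4.035×10⁻⁶ × 3.603×10⁵ = 1.45 J.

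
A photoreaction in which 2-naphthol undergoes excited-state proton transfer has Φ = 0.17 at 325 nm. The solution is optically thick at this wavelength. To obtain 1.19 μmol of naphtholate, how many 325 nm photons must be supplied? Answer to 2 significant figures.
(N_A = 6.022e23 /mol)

Product: 1.19 μmol = 1.19e-6 mol.
Photons that must be absorbed: 1.19e-6 / 0.17 = 7.000e-6 mol.
Photon count: 7.000e-6 × 6.022e23 = 4.2e18.

4.2e18 photons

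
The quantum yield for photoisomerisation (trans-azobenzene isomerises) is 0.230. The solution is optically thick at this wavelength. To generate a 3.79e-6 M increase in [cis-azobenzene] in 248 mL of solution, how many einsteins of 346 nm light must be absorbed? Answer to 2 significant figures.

Product: (3.79e-6 M)(0.248 L) = 9.399e-7 mol.
Photons that must be absorbed: 9.399e-7 / 0.230 = 4.087e-6 mol.

4.1e-6 einstein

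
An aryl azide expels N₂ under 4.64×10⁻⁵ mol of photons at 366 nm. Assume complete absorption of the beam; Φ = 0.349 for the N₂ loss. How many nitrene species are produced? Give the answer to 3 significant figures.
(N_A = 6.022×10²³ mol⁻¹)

9.75×10¹⁸ species

Product: Φ × n_abs = 0.349 × 4.64×10⁻⁵ = 1.619×10⁻⁵ mol.
As a count: 1.619×10⁻⁵ × 6.022×10²³ = 9.75×10¹⁸.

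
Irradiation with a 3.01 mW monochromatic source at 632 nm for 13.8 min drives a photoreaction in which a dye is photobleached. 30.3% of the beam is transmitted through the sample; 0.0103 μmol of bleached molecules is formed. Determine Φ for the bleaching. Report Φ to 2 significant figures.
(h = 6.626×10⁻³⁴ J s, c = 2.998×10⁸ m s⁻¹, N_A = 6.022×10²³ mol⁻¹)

Φ = 0.0011

Product: 0.0103 μmol = 1.03×10⁻⁸ mol.
Photon energy at 632 nm: hc/λ = (6.626×10⁻³⁴)(2.998×10⁸)/(632×10⁻⁹) = 3.143×10⁻¹⁹ J.
Energy delivered: (3.01 mW)(828 s) = 2.492 J.
Photons incident: 2.492 / 3.143×10⁻¹⁹ = 7.929×10¹⁸, i.e. 7.929×10¹⁸/6.022×10²³ = 1.317×10⁻⁵ mol.
Fraction absorbed: 1 − 30.3/100 = 0.6970.
Photons absorbed: 0.6970 × 1.317×10⁻⁵ = 9.179×10⁻⁶ mol.
Φ = 1.03×10⁻⁸ mol / 9.179×10⁻⁶ mol photons = 0.0011.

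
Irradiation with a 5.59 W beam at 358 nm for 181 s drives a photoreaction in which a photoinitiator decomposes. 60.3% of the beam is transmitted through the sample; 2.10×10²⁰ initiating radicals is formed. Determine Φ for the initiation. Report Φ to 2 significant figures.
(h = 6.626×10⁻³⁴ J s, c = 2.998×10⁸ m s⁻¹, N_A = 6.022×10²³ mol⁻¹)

Φ = 0.29

Product: 2.10×10²⁰ / 6.022×10²³ = 3.487×10⁻⁴ mol.
Photon energy at 358 nm: hc/λ = (6.626×10⁻³⁴)(2.998×10⁸)/(358×10⁻⁹) = 5.549×10⁻¹⁹ J.
Energy delivered: (5.59 W)(181 s) = 1012 J.
Photons incident: 1012 / 5.549×10⁻¹⁹ = 1.824×10²¹, i.e. 1.824×10²¹/6.022×10²³ = 0.003029 mol.
Fraction absorbed: 1 − 60.3/100 = 0.3970.
Photons absorbed: 0.3970 × 0.003029 = 0.001203 mol.
Φ = 3.487×10⁻⁴ mol / 0.001203 mol photons = 0.29.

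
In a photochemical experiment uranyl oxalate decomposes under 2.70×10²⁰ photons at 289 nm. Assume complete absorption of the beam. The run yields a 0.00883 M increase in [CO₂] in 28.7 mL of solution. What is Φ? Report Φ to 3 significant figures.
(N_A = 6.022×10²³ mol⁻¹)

Product: (0.00883 M)(0.0287 L) = 2.534×10⁻⁴ mol.
Moles of photons: 2.70×10²⁰ / 6.022×10²³ = 4.484×10⁻⁴ mol.
Φ = 2.534×10⁻⁴ mol / 4.484×10⁻⁴ mol photons = 0.565.

Φ = 0.565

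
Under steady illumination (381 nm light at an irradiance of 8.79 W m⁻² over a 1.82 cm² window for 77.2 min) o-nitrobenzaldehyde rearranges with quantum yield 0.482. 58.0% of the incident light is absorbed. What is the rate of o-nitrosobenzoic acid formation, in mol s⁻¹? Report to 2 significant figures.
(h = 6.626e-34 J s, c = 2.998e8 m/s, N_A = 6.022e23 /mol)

Photon energy at 381 nm: hc/λ = (6.626e-34)(2.998e8)/(381e-9) = 5.214e-19 J.
Energy delivered: (8.79 W m⁻²)(1.82e-4 m²)(4632 s) = 7.410 J.
Photons incident: 7.410 / 5.214e-19 = 1.421e19, i.e. 1.421e19/6.022e23 = 2.360e-5 mol.
Photons absorbed: 0.580 × 2.360e-5 = 1.369e-5 mol.
Product formed: 0.482 × 1.369e-5 = 6.599e-6 mol.
Rate: 6.599e-6 / 4632 s = 1.4e-9 mol s⁻¹.

1.4e-9 mol s⁻¹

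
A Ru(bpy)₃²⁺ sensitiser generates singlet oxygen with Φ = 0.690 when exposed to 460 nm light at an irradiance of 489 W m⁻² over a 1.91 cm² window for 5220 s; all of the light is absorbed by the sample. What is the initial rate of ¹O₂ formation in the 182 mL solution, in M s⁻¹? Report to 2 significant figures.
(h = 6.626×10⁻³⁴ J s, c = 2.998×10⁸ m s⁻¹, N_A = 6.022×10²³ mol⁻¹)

1.4×10⁻⁶ M s⁻¹

Photon energy at 460 nm: hc/λ = (6.626×10⁻³⁴)(2.998×10⁸)/(460×10⁻⁹) = 4.318×10⁻¹⁹ J.
Energy delivered: (489 W m⁻²)(1.91×10⁻⁴ m²)(5220 s) = 487.5 J.
Photons incident: 487.5 / 4.318×10⁻¹⁹ = 1.129×10²¹, i.e. 1.129×10²¹/6.022×10²³ = 0.001875 mol.
Product formed: 0.690 × 0.001875 = 0.001294 mol.
Rate: 0.001294 mol / (5220 s × 0.182 L) = 1.4×10⁻⁶ M s⁻¹.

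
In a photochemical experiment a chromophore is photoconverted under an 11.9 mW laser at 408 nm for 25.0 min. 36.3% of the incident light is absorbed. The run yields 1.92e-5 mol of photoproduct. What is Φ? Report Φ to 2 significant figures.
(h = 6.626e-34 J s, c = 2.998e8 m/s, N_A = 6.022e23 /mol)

Photon energy at 408 nm: hc/λ = (6.626e-34)(2.998e8)/(408e-9) = 4.869e-19 J.
Energy delivered: (11.9 mW)(1500 s) = 17.85 J.
Photons incident: 17.85 / 4.869e-19 = 3.666e19, i.e. 3.666e19/6.022e23 = 6.088e-5 mol.
Photons absorbed: 0.363 × 6.088e-5 = 2.210e-5 mol.
Φ = 1.92e-5 mol / 2.210e-5 mol photons = 0.87.

Φ = 0.87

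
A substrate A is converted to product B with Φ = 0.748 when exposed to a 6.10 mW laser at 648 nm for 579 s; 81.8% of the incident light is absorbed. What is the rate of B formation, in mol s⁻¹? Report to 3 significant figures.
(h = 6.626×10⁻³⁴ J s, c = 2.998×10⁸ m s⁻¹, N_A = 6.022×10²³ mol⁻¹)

Photon energy at 648 nm: hc/λ = (6.626×10⁻³⁴)(2.998×10⁸)/(648×10⁻⁹) = 3.066×10⁻¹⁹ J.
Energy delivered: (6.10 mW)(579 s) = 3.532 J.
Photons incident: 3.532 / 3.066×10⁻¹⁹ = 1.152×10¹⁹, i.e. 1.152×10¹⁹/6.022×10²³ = 1.913×10⁻⁵ mol.
Photons absorbed: 0.818 × 1.913×10⁻⁵ = 1.565×10⁻⁵ mol.
Product formed: 0.748 × 1.565×10⁻⁵ = 1.171×10⁻⁵ mol.
Rate: 1.171×10⁻⁵ / 579 s = 2.02×10⁻⁸ mol s⁻¹.

2.02×10⁻⁸ mol s⁻¹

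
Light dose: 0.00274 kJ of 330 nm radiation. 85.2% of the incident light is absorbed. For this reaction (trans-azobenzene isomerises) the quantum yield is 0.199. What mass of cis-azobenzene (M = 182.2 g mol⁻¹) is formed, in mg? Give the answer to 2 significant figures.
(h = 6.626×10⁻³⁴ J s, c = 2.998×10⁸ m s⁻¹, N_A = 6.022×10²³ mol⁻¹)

Photon energy at 330 nm: hc/λ = (6.626×10⁻³⁴)(2.998×10⁸)/(330×10⁻⁹) = 6.020×10⁻¹⁹ J.
Incident energy: 0.00274 kJ = 2.74 J.
Photons incident: 2.74 / 6.020×10⁻¹⁹ = 4.551×10¹⁸, i.e. 4.551×10¹⁸/6.022×10²³ = 7.557×10⁻⁶ mol.
Photons absorbed: 0.852 × 7.557×10⁻⁶ = 6.439×10⁻⁶ mol.
Product: Φ × n_abs = 0.199 × 6.439×10⁻⁶ = 1.281×10⁻⁶ mol.
Mass: 1.281×10⁻⁶ × 182.2 = 2.334×10⁻⁴ g = 0.23 mg.

0.23 mg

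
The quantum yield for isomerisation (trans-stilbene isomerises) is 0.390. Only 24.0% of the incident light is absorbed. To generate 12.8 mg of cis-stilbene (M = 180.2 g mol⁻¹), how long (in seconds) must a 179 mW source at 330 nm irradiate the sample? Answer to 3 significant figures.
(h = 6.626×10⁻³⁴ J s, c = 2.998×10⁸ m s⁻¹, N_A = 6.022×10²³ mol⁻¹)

Product: 12.8 mg / 180.2 g mol⁻¹ = 7.103×10⁻⁵ mol.
Photons that must be absorbed: 7.103×10⁻⁵ / 0.390 = 1.821×10⁻⁴ mol.
Incident photons needed: 1.821×10⁻⁴ / 0.240 = 7.588×10⁻⁴ mol.
Photon energy: hc/λ = 6.020×10⁻¹⁹ J; per mole, 3.625×10⁵ J mol⁻¹.
Energy required: 7.588×10⁻⁴ × 3.625×10⁵ = 275.1 J.
Time: 275.1 J / 0.179 W = 1540 s.

t ≈ 1540 s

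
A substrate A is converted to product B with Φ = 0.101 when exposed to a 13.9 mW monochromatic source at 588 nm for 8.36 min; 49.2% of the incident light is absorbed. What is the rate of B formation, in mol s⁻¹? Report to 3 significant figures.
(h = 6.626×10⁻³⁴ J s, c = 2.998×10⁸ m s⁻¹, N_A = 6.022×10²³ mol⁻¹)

Photon energy at 588 nm: hc/λ = (6.626×10⁻³⁴)(2.998×10⁸)/(588×10⁻⁹) = 3.378×10⁻¹⁹ J.
Energy delivered: (13.9 mW)(501.6 s) = 6.972 J.
Photons incident: 6.972 / 3.378×10⁻¹⁹ = 2.064×10¹⁹, i.e. 2.064×10¹⁹/6.022×10²³ = 3.427×10⁻⁵ mol.
Photons absorbed: 0.492 × 3.427×10⁻⁵ = 1.686×10⁻⁵ mol.
Product formed: 0.101 × 1.686×10⁻⁵ = 1.703×10⁻⁶ mol.
Rate: 1.703×10⁻⁶ / 501.6 s = 3.40×10⁻⁹ mol s⁻¹.

3.40×10⁻⁹ mol s⁻¹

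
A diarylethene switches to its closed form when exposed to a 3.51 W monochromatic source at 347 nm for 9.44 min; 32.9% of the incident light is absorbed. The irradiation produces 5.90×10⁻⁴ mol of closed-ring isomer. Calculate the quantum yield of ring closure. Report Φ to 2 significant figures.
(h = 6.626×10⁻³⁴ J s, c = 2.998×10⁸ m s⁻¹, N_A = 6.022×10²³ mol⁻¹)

Photon energy at 347 nm: hc/λ = (6.626×10⁻³⁴)(2.998×10⁸)/(347×10⁻⁹) = 5.725×10⁻¹⁹ J.
Energy delivered: (3.51 W)(566.4 s) = 1988 J.
Photons incident: 1988 / 5.725×10⁻¹⁹ = 3.472×10²¹, i.e. 3.472×10²¹/6.022×10²³ = 0.005766 mol.
Photons absorbed: 0.329 × 0.005766 = 0.001897 mol.
Φ = 5.90×10⁻⁴ mol / 0.001897 mol photons = 0.31.

Φ = 0.31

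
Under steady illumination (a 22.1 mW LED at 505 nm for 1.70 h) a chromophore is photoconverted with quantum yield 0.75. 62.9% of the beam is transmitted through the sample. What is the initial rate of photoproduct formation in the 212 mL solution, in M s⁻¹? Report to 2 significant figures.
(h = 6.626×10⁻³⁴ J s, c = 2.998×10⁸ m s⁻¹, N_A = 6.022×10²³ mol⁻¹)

1.2×10⁻⁷ M s⁻¹

Photon energy at 505 nm: hc/λ = (6.626×10⁻³⁴)(2.998×10⁸)/(505×10⁻⁹) = 3.934×10⁻¹⁹ J.
Energy delivered: (22.1 mW)(6120 s) = 135.3 J.
Photons incident: 135.3 / 3.934×10⁻¹⁹ = 3.439×10²⁰, i.e. 3.439×10²⁰/6.022×10²³ = 5.711×10⁻⁴ mol.
Fraction absorbed: 1 − 62.9/100 = 0.3710.
Photons absorbed: 0.3710 × 5.711×10⁻⁴ = 2.119×10⁻⁴ mol.
Product formed: 0.75 × 2.119×10⁻⁴ = 1.589×10⁻⁴ mol.
Rate: 1.589×10⁻⁴ mol / (6120 s × 0.212 L) = 1.2×10⁻⁷ M s⁻¹.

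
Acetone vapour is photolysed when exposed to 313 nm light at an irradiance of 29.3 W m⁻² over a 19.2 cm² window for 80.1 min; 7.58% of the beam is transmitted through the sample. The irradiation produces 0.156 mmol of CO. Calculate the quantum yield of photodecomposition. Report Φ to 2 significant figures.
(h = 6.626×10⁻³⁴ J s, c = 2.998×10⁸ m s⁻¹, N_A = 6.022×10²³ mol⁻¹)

Product: 0.156 mmol = 1.56×10⁻⁴ mol.
Photon energy at 313 nm: hc/λ = (6.626×10⁻³⁴)(2.998×10⁸)/(313×10⁻⁹) = 6.347×10⁻¹⁹ J.
Energy delivered: (29.3 W m⁻²)(19.2×10⁻⁴ m²)(4806 s) = 270.4 J.
Photons incident: 270.4 / 6.347×10⁻¹⁹ = 4.260×10²⁰, i.e. 4.260×10²⁰/6.022×10²³ = 7.074×10⁻⁴ mol.
Fraction absorbed: 1 − 7.58/100 = 0.9242.
Photons absorbed: 0.9242 × 7.074×10⁻⁴ = 6.538×10⁻⁴ mol.
Φ = 1.56×10⁻⁴ mol / 6.538×10⁻⁴ mol photons = 0.24.

Φ = 0.24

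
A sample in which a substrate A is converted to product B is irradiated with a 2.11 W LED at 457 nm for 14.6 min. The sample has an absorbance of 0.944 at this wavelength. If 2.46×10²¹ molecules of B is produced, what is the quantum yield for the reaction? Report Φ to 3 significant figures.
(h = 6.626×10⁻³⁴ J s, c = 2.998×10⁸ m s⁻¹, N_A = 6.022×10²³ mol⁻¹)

Φ = 0.653

Product: 2.46×10²¹ / 6.022×10²³ = 0.004085 mol.
Photon energy at 457 nm: hc/λ = (6.626×10⁻³⁴)(2.998×10⁸)/(457×10⁻⁹) = 4.347×10⁻¹⁹ J.
Energy delivered: (2.11 W)(876 s) = 1848 J.
Photons incident: 1848 / 4.347×10⁻¹⁹ = 4.251×10²¹, i.e. 4.251×10²¹/6.022×10²³ = 0.007059 mol.
Fraction absorbed: 1 − 10^(−0.944) = 0.8862.
Photons absorbed: 0.8862 × 0.007059 = 0.006256 mol.
Φ = 0.004085 mol / 0.006256 mol photons = 0.653.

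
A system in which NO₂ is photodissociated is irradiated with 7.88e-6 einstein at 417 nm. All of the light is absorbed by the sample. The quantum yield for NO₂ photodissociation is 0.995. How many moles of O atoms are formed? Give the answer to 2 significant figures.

Product: Φ × n_abs = 0.995 × 7.88e-6 = 7.841e-6 mol.

7.8e-6 mol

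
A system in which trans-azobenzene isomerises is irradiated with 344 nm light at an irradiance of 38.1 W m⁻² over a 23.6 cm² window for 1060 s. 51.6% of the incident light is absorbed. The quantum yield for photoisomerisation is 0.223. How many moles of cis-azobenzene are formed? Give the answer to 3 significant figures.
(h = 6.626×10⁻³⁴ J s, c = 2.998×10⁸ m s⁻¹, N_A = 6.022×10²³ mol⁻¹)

Photon energy at 344 nm: hc/λ = (6.626×10⁻³⁴)(2.998×10⁸)/(344×10⁻⁹) = 5.775×10⁻¹⁹ J.
Energy delivered: (38.1 W m⁻²)(23.6×10⁻⁴ m²)(1060 s) = 95.31 J.
Photons incident: 95.31 / 5.775×10⁻¹⁹ = 1.650×10²⁰, i.e. 1.650×10²⁰/6.022×10²³ = 2.740×10⁻⁴ mol.
Photons absorbed: 0.516 × 2.740×10⁻⁴ = 1.414×10⁻⁴ mol.
Product: Φ × n_abs = 0.223 × 1.414×10⁻⁴ = 3.153×10⁻⁵ mol.

3.15×10⁻⁵ mol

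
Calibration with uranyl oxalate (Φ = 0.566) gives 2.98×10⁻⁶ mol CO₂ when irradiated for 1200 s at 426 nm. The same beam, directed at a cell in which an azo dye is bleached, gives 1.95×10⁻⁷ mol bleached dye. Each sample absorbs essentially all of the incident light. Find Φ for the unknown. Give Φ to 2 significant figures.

Φ = 0.037

Photons absorbed by the actinometer: 2.98×10⁻⁶ / 0.566 = 5.265×10⁻⁶ mol.
Φ(unknown) = 1.95×10⁻⁷ / 5.265×10⁻⁶ = 0.037.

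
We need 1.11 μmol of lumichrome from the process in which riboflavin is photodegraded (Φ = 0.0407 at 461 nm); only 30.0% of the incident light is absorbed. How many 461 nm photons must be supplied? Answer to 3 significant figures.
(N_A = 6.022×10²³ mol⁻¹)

Product: 1.11 μmol = 1.11×10⁻⁶ mol.
Photons that must be absorbed: 1.11×10⁻⁶ / 0.0407 = 2.727×10⁻⁵ mol.
Incident photons needed: 2.727×10⁻⁵ / 0.300 = 9.090×10⁻⁵ mol.
Photon count: 9.090×10⁻⁵ × 6.022×10²³ = 5.47×10¹⁹.

5.47×10¹⁹ photons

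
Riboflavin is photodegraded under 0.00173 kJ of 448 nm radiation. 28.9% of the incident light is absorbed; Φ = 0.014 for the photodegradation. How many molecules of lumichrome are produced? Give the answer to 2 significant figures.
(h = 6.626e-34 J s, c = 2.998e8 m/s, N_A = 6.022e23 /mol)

1.6e16 molecules

Photon energy at 448 nm: hc/λ = (6.626e-34)(2.998e8)/(448e-9) = 4.434e-19 J.
Incident energy: 0.00173 kJ = 1.73 J.
Photons incident: 1.73 / 4.434e-19 = 3.902e18, i.e. 3.902e18/6.022e23 = 6.480e-6 mol.
Photons absorbed: 0.289 × 6.480e-6 = 1.873e-6 mol.
Product: Φ × n_abs = 0.014 × 1.873e-6 = 2.622e-8 mol.
As a count: 2.622e-8 × 6.022e23 = 1.6e16.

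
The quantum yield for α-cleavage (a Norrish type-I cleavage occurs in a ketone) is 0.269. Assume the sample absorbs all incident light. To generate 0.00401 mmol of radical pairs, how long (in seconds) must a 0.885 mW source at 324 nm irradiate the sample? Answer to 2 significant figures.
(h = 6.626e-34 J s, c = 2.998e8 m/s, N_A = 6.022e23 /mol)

Product: 0.00401 mmol = 4.01e-6 mol.
Photons that must be absorbed: 4.01e-6 / 0.269 = 1.491e-5 mol.
Photon energy: hc/λ = 6.131e-19 J; per mole, 3.692e5 J mol⁻¹.
Energy required: 1.491e-5 × 3.692e5 = 5.505 J.
Time: 5.505 J / 0.000885 W = 6200 s.

t ≈ 6200 s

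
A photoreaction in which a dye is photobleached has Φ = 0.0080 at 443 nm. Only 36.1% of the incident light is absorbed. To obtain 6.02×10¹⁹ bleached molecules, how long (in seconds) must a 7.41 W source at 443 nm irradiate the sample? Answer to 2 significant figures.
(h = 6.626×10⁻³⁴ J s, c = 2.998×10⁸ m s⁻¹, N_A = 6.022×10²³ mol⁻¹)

t ≈ 1300 s

Product: 6.02×10¹⁹ / 6.022×10²³ = 9.997×10⁻⁵ mol.
Photons that must be absorbed: 9.997×10⁻⁵ / 0.0080 = 0.01250 mol.
Incident photons needed: 0.01250 / 0.361 = 0.03463 mol.
Photon energy: hc/λ = 4.484×10⁻¹⁹ J; per mole, 2.700×10⁵ J mol⁻¹.
Energy required: 0.03463 × 2.700×10⁵ = 9350 J.
Time: 9350 J / 7.41 W = 1300 s.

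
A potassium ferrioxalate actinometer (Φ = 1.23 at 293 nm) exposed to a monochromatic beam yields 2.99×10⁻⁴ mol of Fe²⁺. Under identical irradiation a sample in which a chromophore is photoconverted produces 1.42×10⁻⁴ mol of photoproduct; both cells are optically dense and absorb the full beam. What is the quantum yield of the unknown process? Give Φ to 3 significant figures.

Photons absorbed by the actinometer: 2.99×10⁻⁴ / 1.23 = 2.431×10⁻⁴ mol.
Φ(unknown) = 1.42×10⁻⁴ / 2.431×10⁻⁴ = 0.584.

Φ = 0.584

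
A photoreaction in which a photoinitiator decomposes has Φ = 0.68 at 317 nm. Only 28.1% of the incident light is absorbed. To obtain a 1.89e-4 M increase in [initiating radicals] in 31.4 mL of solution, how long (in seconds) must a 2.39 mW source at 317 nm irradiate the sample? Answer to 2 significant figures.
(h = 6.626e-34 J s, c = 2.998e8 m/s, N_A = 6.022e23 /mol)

t ≈ 4900 s

Product: (1.89e-4 M)(0.0314 L) = 5.935e-6 mol.
Photons that must be absorbed: 5.935e-6 / 0.68 = 8.728e-6 mol.
Incident photons needed: 8.728e-6 / 0.281 = 3.106e-5 mol.
Photon energy: hc/λ = 6.266e-19 J; per mole, 3.773e5 J mol⁻¹.
Energy required: 3.106e-5 × 3.773e5 = 11.72 J.
Time: 11.72 J / 0.00239 W = 4900 s.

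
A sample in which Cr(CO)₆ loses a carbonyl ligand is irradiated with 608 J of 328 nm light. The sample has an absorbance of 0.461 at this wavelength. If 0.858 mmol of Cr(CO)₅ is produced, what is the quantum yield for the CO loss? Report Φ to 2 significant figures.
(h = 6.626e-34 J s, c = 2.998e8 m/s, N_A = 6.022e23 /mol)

Φ = 0.79

Product: 0.858 mmol = 8.58e-4 mol.
Photon energy at 328 nm: hc/λ = (6.626e-34)(2.998e8)/(328e-9) = 6.056e-19 J.
Photons incident: 608 / 6.056e-19 = 1.004e21, i.e. 1.004e21/6.022e23 = 0.001667 mol.
Fraction absorbed: 1 − 10^(−0.461) = 0.6541.
Photons absorbed: 0.6541 × 0.001667 = 0.001090 mol.
Φ = 8.58e-4 mol / 0.001090 mol photons = 0.79.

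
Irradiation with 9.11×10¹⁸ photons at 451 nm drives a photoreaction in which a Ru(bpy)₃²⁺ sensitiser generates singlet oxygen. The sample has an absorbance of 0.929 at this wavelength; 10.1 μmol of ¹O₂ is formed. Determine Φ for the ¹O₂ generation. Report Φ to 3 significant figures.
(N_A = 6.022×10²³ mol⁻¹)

Φ = 0.757

Product: 10.1 μmol = 1.01×10⁻⁵ mol.
Moles of photons: 9.11×10¹⁸ / 6.022×10²³ = 1.513×10⁻⁵ mol.
Fraction absorbed: 1 − 10^(−0.929) = 0.8822.
Photons absorbed: 0.8822 × 1.513×10⁻⁵ = 1.335×10⁻⁵ mol.
Φ = 1.01×10⁻⁵ mol / 1.335×10⁻⁵ mol photons = 0.757.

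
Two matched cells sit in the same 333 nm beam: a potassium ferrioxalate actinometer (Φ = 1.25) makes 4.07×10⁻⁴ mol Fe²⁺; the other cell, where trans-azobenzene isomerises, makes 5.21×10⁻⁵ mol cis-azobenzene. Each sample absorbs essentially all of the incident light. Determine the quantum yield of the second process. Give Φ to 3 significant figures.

Φ = 0.160

Photons absorbed by the actinometer: 4.07×10⁻⁴ / 1.25 = 3.256×10⁻⁴ mol.
Φ(unknown) = 5.21×10⁻⁵ / 3.256×10⁻⁴ = 0.160.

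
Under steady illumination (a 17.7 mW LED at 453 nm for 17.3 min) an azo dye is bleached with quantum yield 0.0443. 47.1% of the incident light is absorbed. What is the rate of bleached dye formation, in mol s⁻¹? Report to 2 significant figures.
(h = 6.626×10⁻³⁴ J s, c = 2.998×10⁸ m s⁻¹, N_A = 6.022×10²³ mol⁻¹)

1.4×10⁻⁹ mol s⁻¹

Photon energy at 453 nm: hc/λ = (6.626×10⁻³⁴)(2.998×10⁸)/(453×10⁻⁹) = 4.385×10⁻¹⁹ J.
Energy delivered: (17.7 mW)(1038 s) = 18.37 J.
Photons incident: 18.37 / 4.385×10⁻¹⁹ = 4.189×10¹⁹, i.e. 4.189×10¹⁹/6.022×10²³ = 6.956×10⁻⁵ mol.
Photons absorbed: 0.471 × 6.956×10⁻⁵ = 3.276×10⁻⁵ mol.
Product formed: 0.0443 × 3.276×10⁻⁵ = 1.451×10⁻⁶ mol.
Rate: 1.451×10⁻⁶ / 1038 s = 1.4×10⁻⁹ mol s⁻¹.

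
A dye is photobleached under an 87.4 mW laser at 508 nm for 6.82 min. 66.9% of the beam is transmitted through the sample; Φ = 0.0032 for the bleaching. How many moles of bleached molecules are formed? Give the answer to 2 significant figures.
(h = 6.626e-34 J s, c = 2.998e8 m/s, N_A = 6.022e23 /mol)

1.6e-7 mol

Photon energy at 508 nm: hc/λ = (6.626e-34)(2.998e8)/(508e-9) = 3.910e-19 J.
Energy delivered: (87.4 mW)(409.2 s) = 35.76 J.
Photons incident: 35.76 / 3.910e-19 = 9.146e19, i.e. 9.146e19/6.022e23 = 1.519e-4 mol.
Fraction absorbed: 1 − 66.9/100 = 0.3310.
Photons absorbed: 0.3310 × 1.519e-4 = 5.028e-5 mol.
Product: Φ × n_abs = 0.0032 × 5.028e-5 = 1.609e-7 mol.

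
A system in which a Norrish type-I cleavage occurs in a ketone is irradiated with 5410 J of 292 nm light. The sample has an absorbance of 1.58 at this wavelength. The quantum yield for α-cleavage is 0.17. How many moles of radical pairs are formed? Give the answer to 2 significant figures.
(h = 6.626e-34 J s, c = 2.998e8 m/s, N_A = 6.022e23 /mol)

Photon energy at 292 nm: hc/λ = (6.626e-34)(2.998e8)/(292e-9) = 6.803e-19 J.
Photons incident: 5410 / 6.803e-19 = 7.952e21, i.e. 7.952e21/6.022e23 = 0.01320 mol.
Fraction absorbed: 1 − 10^(−1.58) = 0.9737.
Photons absorbed: 0.9737 × 0.01320 = 0.01285 mol.
Product: Φ × n_abs = 0.17 × 0.01285 = 0.002185 mol.

0.0022 mol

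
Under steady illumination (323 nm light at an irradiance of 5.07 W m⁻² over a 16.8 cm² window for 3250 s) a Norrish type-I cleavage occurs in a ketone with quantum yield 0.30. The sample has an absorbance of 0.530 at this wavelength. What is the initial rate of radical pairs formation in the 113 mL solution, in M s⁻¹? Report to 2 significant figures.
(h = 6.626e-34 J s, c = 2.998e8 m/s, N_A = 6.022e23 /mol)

4.3e-8 M s⁻¹

Photon energy at 323 nm: hc/λ = (6.626e-34)(2.998e8)/(323e-9) = 6.150e-19 J.
Energy delivered: (5.07 W m⁻²)(16.8e-4 m²)(3250 s) = 27.68 J.
Photons incident: 27.68 / 6.150e-19 = 4.501e19, i.e. 4.501e19/6.022e23 = 7.474e-5 mol.
Fraction absorbed: 1 − 10^(−0.530) = 0.7049.
Photons absorbed: 0.7049 × 7.474e-5 = 5.268e-5 mol.
Product formed: 0.30 × 5.268e-5 = 1.580e-5 mol.
Rate: 1.580e-5 mol / (3250 s × 0.113 L) = 4.3e-8 M s⁻¹.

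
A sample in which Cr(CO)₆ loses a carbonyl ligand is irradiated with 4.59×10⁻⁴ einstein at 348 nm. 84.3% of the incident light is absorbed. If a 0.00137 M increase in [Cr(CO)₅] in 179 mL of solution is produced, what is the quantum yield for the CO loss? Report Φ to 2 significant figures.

Product: (0.00137 M)(0.179 L) = 2.452×10⁻⁴ mol.
Photons absorbed: 0.843 × 4.59×10⁻⁴ = 3.869×10⁻⁴ mol.
Φ = 2.452×10⁻⁴ mol / 3.869×10⁻⁴ mol photons = 0.63.

Φ = 0.63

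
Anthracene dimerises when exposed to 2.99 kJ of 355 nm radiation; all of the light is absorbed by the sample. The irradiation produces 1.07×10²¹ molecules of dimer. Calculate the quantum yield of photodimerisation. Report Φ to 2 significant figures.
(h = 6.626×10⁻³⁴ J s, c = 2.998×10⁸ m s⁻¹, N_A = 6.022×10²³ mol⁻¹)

Φ = 0.20

Product: 1.07×10²¹ / 6.022×10²³ = 0.001777 mol.
Photon energy at 355 nm: hc/λ = (6.626×10⁻³⁴)(2.998×10⁸)/(355×10⁻⁹) = 5.596×10⁻¹⁹ J.
Incident energy: 2.99 kJ = 2990 J.
Photons incident: 2990 / 5.596×10⁻¹⁹ = 5.343×10²¹, i.e. 5.343×10²¹/6.022×10²³ = 0.008872 mol.
Φ = 0.001777 mol / 0.008872 mol photons = 0.20.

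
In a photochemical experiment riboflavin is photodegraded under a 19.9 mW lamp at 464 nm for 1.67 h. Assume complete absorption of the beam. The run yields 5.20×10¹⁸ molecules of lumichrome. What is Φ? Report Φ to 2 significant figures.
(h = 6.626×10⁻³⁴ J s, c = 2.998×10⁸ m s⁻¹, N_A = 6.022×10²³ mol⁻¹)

Φ = 0.019

Product: 5.20×10¹⁸ / 6.022×10²³ = 8.635×10⁻⁶ mol.
Photon energy at 464 nm: hc/λ = (6.626×10⁻³⁴)(2.998×10⁸)/(464×10⁻⁹) = 4.281×10⁻¹⁹ J.
Energy delivered: (19.9 mW)(6012 s) = 119.6 J.
Photons incident: 119.6 / 4.281×10⁻¹⁹ = 2.794×10²⁰, i.e. 2.794×10²⁰/6.022×10²³ = 4.640×10⁻⁴ mol.
Φ = 8.635×10⁻⁶ mol / 4.640×10⁻⁴ mol photons = 0.019.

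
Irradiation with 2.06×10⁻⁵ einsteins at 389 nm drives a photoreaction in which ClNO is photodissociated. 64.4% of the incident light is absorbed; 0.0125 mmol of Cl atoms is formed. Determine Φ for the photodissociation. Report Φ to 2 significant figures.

Product: 0.0125 mmol = 1.25×10⁻⁵ mol.
Photons absorbed: 0.644 × 2.06×10⁻⁵ = 1.327×10⁻⁵ mol.
Φ = 1.25×10⁻⁵ mol / 1.327×10⁻⁵ mol photons = 0.94.

Φ = 0.94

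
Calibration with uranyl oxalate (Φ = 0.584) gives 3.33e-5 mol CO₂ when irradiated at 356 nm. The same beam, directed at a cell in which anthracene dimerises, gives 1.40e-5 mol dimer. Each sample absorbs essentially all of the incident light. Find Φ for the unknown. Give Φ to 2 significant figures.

Photons absorbed by the actinometer: 3.33e-5 / 0.584 = 5.702e-5 mol.
Φ(unknown) = 1.40e-5 / 5.702e-5 = 0.25.

Φ = 0.25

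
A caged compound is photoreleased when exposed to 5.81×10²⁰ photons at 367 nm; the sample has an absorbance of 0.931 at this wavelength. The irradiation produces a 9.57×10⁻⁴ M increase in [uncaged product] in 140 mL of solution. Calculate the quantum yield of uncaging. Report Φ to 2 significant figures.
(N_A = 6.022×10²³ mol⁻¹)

Product: (9.57×10⁻⁴ M)(0.14 L) = 1.340×10⁻⁴ mol.
Moles of photons: 5.81×10²⁰ / 6.022×10²³ = 9.648×10⁻⁴ mol.
Fraction absorbed: 1 − 10^(−0.931) = 0.8828.
Photons absorbed: 0.8828 × 9.648×10⁻⁴ = 8.517×10⁻⁴ mol.
Φ = 1.340×10⁻⁴ mol / 8.517×10⁻⁴ mol photons = 0.16.

Φ = 0.16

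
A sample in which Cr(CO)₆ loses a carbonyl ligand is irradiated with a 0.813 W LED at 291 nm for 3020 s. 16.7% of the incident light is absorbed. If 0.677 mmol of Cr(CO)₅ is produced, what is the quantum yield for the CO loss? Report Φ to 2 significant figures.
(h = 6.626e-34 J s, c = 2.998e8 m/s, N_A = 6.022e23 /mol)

Φ = 0.68

Product: 0.677 mmol = 6.77e-4 mol.
Photon energy at 291 nm: hc/λ = (6.626e-34)(2.998e8)/(291e-9) = 6.826e-19 J.
Energy delivered: (0.813 W)(3020 s) = 2455 J.
Photons incident: 2455 / 6.826e-19 = 3.597e21, i.e. 3.597e21/6.022e23 = 0.005973 mol.
Photons absorbed: 0.167 × 0.005973 = 9.975e-4 mol.
Φ = 6.77e-4 mol / 9.975e-4 mol photons = 0.68.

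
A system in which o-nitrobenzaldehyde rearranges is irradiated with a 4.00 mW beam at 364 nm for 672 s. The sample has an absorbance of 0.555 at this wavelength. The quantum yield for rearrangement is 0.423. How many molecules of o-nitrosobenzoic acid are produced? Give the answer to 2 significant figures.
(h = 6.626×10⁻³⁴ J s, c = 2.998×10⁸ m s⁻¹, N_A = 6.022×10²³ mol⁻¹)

1.5×10¹⁸ molecules

Photon energy at 364 nm: hc/λ = (6.626×10⁻³⁴)(2.998×10⁸)/(364×10⁻⁹) = 5.457×10⁻¹⁹ J.
Energy delivered: (4.00 mW)(672 s) = 2.688 J.
Photons incident: 2.688 / 5.457×10⁻¹⁹ = 4.926×10¹⁸, i.e. 4.926×10¹⁸/6.022×10²³ = 8.180×10⁻⁶ mol.
Fraction absorbed: 1 − 10^(−0.555) = 0.7214.
Photons absorbed: 0.7214 × 8.180×10⁻⁶ = 5.901×10⁻⁶ mol.
Product: Φ × n_abs = 0.423 × 5.901×10⁻⁶ = 2.496×10⁻⁶ mol.
As a count: 2.496×10⁻⁶ × 6.022×10²³ = 1.5×10¹⁸.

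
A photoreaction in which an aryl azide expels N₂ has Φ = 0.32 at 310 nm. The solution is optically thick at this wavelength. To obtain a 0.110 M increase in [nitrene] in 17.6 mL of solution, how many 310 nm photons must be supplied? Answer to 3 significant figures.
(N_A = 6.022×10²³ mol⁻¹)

3.64×10²¹ photons

Product: (0.110 M)(0.0176 L) = 0.001936 mol.
Photons that must be absorbed: 0.001936 / 0.32 = 0.006050 mol.
Photon count: 0.006050 × 6.022×10²³ = 3.64×10²¹.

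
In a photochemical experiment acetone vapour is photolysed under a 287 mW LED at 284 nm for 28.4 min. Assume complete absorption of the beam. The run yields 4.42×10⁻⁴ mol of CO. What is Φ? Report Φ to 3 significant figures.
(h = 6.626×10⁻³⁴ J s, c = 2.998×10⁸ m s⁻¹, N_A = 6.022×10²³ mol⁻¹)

Φ = 0.381

Photon energy at 284 nm: hc/λ = (6.626×10⁻³⁴)(2.998×10⁸)/(284×10⁻⁹) = 6.995×10⁻¹⁹ J.
Energy delivered: (287 mW)(1704 s) = 489.0 J.
Photons incident: 489.0 / 6.995×10⁻¹⁹ = 6.991×10²⁰, i.e. 6.991×10²⁰/6.022×10²³ = 0.001161 mol.
Φ = 4.42×10⁻⁴ mol / 0.001161 mol photons = 0.381.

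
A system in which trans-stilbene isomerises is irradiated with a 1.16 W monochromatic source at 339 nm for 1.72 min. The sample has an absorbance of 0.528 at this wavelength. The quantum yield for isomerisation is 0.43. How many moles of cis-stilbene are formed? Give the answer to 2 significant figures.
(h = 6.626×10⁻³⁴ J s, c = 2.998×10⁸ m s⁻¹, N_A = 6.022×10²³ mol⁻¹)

1.0×10⁻⁴ mol

Photon energy at 339 nm: hc/λ = (6.626×10⁻³⁴)(2.998×10⁸)/(339×10⁻⁹) = 5.860×10⁻¹⁹ J.
Energy delivered: (1.16 W)(103.2 s) = 119.7 J.
Photons incident: 119.7 / 5.860×10⁻¹⁹ = 2.043×10²⁰, i.e. 2.043×10²⁰/6.022×10²³ = 3.393×10⁻⁴ mol.
Fraction absorbed: 1 − 10^(−0.528) = 0.7035.
Photons absorbed: 0.7035 × 3.393×10⁻⁴ = 2.387×10⁻⁴ mol.
Product: Φ × n_abs = 0.43 × 2.387×10⁻⁴ = 1.026×10⁻⁴ mol.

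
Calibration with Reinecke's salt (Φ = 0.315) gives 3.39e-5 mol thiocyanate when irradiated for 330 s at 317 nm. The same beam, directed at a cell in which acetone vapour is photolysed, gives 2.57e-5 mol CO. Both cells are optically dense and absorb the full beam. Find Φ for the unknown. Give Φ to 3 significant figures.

Photons absorbed by the actinometer: 3.39e-5 / 0.315 = 1.076e-4 mol.
Φ(unknown) = 2.57e-5 / 1.076e-4 = 0.239.

Φ = 0.239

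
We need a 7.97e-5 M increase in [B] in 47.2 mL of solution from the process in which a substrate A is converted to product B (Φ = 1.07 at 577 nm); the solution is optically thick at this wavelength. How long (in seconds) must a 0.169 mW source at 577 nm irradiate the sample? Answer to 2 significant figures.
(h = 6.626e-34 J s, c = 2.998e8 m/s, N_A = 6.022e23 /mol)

t ≈ 4300 s

Product: (7.97e-5 M)(0.0472 L) = 3.762e-6 mol.
Photons that must be absorbed: 3.762e-6 / 1.07 = 3.516e-6 mol.
Photon energy: hc/λ = 3.443e-19 J; per mole, 2.073e5 J mol⁻¹.
Energy required: 3.516e-6 × 2.073e5 = 0.7289 J.
Time: 0.7289 J / 0.000169 W = 4300 s.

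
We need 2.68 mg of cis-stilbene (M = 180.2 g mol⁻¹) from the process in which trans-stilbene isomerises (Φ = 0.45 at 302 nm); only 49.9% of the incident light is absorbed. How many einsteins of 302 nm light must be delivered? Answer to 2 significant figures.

Product: 2.68 mg / 180.2 g mol⁻¹ = 1.487e-5 mol.
Photons that must be absorbed: 1.487e-5 / 0.45 = 3.304e-5 mol.
Incident photons needed: 3.304e-5 / 0.499 = 6.621e-5 mol.

6.6e-5 einstein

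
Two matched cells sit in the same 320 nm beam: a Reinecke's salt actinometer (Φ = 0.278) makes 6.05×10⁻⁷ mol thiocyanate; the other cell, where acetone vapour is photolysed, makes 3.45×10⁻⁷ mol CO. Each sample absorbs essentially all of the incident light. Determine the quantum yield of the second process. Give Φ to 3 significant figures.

Φ = 0.159

Photons absorbed by the actinometer: 6.05×10⁻⁷ / 0.278 = 2.176×10⁻⁶ mol.
Φ(unknown) = 3.45×10⁻⁷ / 2.176×10⁻⁶ = 0.159.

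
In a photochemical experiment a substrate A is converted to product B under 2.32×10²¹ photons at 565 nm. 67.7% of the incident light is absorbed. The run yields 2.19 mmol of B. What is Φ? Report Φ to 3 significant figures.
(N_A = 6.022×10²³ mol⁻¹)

Product: 2.19 mmol = 0.00219 mol.
Moles of photons: 2.32×10²¹ / 6.022×10²³ = 0.003853 mol.
Photons absorbed: 0.677 × 0.003853 = 0.002608 mol.
Φ = 0.00219 mol / 0.002608 mol photons = 0.840.

Φ = 0.840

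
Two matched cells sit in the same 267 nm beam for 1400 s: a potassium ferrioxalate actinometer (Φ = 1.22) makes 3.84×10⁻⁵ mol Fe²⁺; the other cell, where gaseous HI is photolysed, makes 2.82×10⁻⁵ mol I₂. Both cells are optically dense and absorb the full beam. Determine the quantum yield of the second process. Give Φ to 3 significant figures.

Photons absorbed by the actinometer: 3.84×10⁻⁵ / 1.22 = 3.148×10⁻⁵ mol.
Φ(unknown) = 2.82×10⁻⁵ / 3.148×10⁻⁵ = 0.896.

Φ = 0.896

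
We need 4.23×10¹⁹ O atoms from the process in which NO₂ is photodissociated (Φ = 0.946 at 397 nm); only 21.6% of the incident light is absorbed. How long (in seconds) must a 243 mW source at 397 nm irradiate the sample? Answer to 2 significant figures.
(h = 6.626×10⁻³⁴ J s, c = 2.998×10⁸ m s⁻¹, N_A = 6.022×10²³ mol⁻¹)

Product: 4.23×10¹⁹ / 6.022×10²³ = 7.024×10⁻⁵ mol.
Photons that must be absorbed: 7.024×10⁻⁵ / 0.946 = 7.425×10⁻⁵ mol.
Incident photons needed: 7.425×10⁻⁵ / 0.216 = 3.438×10⁻⁴ mol.
Photon energy: hc/λ = 5.004×10⁻¹⁹ J; per mole, 3.013×10⁵ J mol⁻¹.
Energy required: 3.438×10⁻⁴ × 3.013×10⁵ = 103.6 J.
Time: 103.6 J / 0.243 W = 430 s.

t ≈ 430 s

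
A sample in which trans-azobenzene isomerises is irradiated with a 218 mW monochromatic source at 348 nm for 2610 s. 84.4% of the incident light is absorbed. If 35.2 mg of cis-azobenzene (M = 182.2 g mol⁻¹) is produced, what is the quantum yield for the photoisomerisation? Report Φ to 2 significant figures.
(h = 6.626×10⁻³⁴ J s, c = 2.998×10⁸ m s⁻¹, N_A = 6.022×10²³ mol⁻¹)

Φ = 0.14

Product: 35.2 mg / 182.2 g mol⁻¹ = 1.932×10⁻⁴ mol.
Photon energy at 348 nm: hc/λ = (6.626×10⁻³⁴)(2.998×10⁸)/(348×10⁻⁹) = 5.708×10⁻¹⁹ J.
Energy delivered: (218 mW)(2610 s) = 569.0 J.
Photons incident: 569.0 / 5.708×10⁻¹⁹ = 9.968×10²⁰, i.e. 9.968×10²⁰/6.022×10²³ = 0.001655 mol.
Photons absorbed: 0.844 × 0.001655 = 0.001397 mol.
Φ = 1.932×10⁻⁴ mol / 0.001397 mol photons = 0.14.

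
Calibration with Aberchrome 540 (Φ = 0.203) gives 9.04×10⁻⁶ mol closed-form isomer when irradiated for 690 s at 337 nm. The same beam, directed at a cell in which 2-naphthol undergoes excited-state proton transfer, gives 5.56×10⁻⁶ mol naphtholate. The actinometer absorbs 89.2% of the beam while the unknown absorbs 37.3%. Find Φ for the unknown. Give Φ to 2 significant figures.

Φ = 0.30

Photons absorbed by the actinometer: 9.04×10⁻⁶ / 0.203 = 4.453×10⁻⁵ mol.
Incident flux: 4.453×10⁻⁵ / 0.892 = 4.992×10⁻⁵ einstein.
Absorbed by unknown: 0.373 × 4.992×10⁻⁵ = 1.862×10⁻⁵ mol.
Φ(unknown) = 5.56×10⁻⁶ / 1.862×10⁻⁵ = 0.30.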